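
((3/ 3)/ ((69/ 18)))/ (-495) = -2/ 3795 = -0.00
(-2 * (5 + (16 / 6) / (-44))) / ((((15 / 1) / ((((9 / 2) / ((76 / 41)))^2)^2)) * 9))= -37308522483 / 14679357440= -2.54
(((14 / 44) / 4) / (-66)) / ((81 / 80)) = -35 / 29403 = -0.00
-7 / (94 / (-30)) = 105 / 47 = 2.23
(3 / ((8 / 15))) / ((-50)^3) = -9 / 200000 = -0.00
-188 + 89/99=-18523/99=-187.10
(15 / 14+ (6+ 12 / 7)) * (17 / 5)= 2091 / 70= 29.87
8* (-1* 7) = -56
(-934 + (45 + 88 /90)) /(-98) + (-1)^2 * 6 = 66421 /4410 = 15.06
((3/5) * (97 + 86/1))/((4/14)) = 3843/10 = 384.30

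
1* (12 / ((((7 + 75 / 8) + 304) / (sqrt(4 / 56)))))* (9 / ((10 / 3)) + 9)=0.12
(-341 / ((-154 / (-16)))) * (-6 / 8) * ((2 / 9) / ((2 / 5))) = 310 / 21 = 14.76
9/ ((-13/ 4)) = -36/ 13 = -2.77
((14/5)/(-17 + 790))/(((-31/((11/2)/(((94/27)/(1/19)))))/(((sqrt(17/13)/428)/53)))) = -2079 * sqrt(221)/63103818174280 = -0.00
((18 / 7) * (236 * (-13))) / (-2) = 27612 / 7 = 3944.57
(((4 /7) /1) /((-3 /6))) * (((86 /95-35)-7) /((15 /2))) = 62464 /9975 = 6.26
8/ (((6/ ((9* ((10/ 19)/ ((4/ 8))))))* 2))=120/ 19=6.32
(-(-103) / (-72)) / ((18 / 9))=-103 / 144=-0.72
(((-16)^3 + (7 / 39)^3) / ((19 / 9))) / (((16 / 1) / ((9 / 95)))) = -728910843 / 63449360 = -11.49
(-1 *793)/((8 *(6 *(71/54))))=-7137/568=-12.57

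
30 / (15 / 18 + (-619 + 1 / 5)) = -900 / 18539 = -0.05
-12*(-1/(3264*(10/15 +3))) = 3/2992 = 0.00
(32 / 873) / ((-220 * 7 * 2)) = -4 / 336105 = -0.00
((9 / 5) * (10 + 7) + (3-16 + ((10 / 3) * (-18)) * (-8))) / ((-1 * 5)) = -2488 / 25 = -99.52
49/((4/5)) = 245/4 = 61.25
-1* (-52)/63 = 0.83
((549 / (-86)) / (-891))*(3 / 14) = 61 / 39732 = 0.00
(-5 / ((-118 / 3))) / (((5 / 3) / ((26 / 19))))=117 / 1121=0.10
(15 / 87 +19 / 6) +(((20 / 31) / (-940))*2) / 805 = 681445837 / 204081990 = 3.34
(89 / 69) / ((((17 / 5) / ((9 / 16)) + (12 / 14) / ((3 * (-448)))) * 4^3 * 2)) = 65415 / 39233492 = 0.00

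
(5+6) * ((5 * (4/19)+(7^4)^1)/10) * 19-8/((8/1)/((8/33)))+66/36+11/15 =8283862/165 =50205.22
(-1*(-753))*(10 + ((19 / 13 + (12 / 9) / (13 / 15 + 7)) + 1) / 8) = 23861817 / 3068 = 7777.65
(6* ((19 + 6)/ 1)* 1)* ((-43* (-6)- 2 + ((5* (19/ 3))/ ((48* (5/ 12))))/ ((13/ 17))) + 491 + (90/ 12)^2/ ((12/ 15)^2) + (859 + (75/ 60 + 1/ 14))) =741373025/ 2912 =254592.38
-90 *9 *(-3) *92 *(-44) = -9836640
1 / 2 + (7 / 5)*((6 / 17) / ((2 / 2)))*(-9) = -671 / 170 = -3.95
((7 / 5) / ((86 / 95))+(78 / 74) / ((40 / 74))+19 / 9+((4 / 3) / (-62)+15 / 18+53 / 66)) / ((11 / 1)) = 19062583 / 29032740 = 0.66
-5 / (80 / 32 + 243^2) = -10 / 118103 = -0.00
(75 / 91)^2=5625 / 8281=0.68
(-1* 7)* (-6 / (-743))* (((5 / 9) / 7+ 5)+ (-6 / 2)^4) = -4.87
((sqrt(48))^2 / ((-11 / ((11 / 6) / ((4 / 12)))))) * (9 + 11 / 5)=-1344 / 5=-268.80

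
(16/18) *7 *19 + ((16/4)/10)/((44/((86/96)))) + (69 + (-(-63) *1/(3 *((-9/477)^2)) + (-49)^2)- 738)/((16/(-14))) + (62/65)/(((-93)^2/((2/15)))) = -5076109157687/95752800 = -53012.64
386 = 386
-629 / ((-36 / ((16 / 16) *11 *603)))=463573 / 4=115893.25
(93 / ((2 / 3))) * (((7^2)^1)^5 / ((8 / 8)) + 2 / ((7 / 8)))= 551674165761 / 14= 39405297554.36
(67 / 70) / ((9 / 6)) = 67 / 105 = 0.64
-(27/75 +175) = -4384/25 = -175.36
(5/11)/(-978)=-5/10758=-0.00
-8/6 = -4/3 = -1.33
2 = 2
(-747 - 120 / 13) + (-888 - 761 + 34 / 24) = -2403.81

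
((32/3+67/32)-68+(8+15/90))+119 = 6905/96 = 71.93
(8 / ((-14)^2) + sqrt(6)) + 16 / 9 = 802 / 441 + sqrt(6) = 4.27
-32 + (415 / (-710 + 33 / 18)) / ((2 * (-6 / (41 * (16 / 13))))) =-1631464 / 55237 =-29.54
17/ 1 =17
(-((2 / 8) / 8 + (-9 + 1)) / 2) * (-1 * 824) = -26265 / 8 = -3283.12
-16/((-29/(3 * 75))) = 3600/29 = 124.14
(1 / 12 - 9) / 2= -4.46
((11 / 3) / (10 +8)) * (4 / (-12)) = -11 / 162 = -0.07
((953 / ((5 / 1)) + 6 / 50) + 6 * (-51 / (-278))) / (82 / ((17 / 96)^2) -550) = 192640753 / 2073747950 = 0.09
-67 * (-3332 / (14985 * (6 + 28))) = 6566 / 14985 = 0.44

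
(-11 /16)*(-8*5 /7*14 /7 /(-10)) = -11 /14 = -0.79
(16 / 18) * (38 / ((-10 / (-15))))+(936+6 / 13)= 38498 / 39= 987.13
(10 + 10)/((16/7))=35/4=8.75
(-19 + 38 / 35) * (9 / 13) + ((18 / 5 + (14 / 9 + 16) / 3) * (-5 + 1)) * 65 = -30342521 / 12285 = -2469.88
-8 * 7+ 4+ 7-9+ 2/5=-268/5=-53.60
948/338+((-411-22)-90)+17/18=-1579561/3042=-519.25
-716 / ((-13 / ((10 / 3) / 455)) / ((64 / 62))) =45824 / 110019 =0.42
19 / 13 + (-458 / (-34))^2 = 687224 / 3757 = 182.92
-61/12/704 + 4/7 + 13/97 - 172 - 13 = -1057190347/5736192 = -184.30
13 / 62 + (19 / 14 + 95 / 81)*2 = 185249 / 35154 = 5.27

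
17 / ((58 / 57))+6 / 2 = 1143 / 58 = 19.71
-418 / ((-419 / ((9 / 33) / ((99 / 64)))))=2432 / 13827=0.18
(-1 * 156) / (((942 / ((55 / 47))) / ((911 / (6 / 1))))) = -651365 / 22137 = -29.42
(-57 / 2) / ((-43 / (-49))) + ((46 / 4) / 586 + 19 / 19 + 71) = 1992803 / 50396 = 39.54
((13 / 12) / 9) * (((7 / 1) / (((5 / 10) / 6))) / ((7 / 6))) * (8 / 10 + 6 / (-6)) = -26 / 15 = -1.73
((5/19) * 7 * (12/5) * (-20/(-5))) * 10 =176.84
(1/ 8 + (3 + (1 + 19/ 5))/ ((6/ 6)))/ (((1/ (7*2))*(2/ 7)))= 15533/ 40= 388.32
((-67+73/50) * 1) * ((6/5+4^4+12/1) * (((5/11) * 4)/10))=-4410842/1375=-3207.89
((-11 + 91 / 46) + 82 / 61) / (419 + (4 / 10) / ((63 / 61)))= -6786045 / 370692242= -0.02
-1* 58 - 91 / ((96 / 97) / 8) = -9523 / 12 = -793.58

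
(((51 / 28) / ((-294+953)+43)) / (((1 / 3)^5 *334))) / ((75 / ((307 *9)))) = 422739 / 6078800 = 0.07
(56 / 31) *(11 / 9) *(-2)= -1232 / 279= -4.42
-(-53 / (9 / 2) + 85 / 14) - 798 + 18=-97561 / 126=-774.29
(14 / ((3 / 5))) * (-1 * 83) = -5810 / 3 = -1936.67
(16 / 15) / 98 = 0.01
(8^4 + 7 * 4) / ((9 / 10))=41240 / 9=4582.22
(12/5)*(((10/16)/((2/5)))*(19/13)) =285/52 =5.48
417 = 417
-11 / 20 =-0.55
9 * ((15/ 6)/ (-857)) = -45/ 1714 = -0.03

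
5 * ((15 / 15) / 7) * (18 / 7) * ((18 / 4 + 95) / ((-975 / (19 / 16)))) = -11343 / 50960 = -0.22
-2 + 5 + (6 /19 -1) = 44 /19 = 2.32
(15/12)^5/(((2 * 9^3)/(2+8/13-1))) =21875/6469632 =0.00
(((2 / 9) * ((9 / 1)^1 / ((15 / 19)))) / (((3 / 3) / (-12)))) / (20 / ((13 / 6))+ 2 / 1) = -988 / 365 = -2.71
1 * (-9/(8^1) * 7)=-63/8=-7.88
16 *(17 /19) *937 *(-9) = -2293776 /19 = -120725.05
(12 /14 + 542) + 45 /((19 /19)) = 587.86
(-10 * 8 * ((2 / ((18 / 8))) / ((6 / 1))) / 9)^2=102400 / 59049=1.73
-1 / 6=-0.17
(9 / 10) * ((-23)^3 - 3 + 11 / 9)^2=11994411361 / 90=133271237.34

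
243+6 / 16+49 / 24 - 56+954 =13721 / 12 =1143.42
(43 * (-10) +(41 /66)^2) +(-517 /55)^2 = -37162571 /108900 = -341.25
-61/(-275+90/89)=5429/24385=0.22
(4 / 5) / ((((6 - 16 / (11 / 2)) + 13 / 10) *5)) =88 / 2415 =0.04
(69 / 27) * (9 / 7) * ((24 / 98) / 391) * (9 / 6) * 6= 108 / 5831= 0.02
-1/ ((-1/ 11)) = 11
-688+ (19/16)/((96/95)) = -1054963/1536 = -686.82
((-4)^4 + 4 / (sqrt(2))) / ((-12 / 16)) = -1024 / 3-8 *sqrt(2) / 3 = -345.10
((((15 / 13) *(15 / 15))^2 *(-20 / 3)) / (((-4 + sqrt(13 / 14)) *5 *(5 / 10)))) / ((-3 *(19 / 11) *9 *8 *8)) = -1925 / 6097689 - 275 *sqrt(182) / 48781512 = -0.00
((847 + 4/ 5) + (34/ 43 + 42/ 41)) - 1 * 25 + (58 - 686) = 1733162/ 8815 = 196.62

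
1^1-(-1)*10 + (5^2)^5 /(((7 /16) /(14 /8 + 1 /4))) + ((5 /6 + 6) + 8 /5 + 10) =9375006181 /210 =44642886.58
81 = 81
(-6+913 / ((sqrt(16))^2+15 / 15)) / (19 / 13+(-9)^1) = -6.33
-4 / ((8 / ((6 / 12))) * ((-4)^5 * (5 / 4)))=1 / 5120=0.00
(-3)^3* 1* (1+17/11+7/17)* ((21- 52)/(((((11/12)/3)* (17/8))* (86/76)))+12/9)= 4905470556/1503667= 3262.34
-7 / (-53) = 7 / 53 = 0.13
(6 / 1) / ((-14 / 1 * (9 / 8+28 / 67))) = -1608 / 5789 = -0.28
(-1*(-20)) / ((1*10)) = 2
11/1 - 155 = -144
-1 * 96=-96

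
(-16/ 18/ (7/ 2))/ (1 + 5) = -8/ 189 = -0.04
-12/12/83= -1/83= -0.01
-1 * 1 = -1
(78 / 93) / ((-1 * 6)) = -13 / 93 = -0.14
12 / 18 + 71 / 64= 341 / 192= 1.78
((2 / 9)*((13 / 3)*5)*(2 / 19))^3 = 17576000 / 135005697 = 0.13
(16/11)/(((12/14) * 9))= 56/297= 0.19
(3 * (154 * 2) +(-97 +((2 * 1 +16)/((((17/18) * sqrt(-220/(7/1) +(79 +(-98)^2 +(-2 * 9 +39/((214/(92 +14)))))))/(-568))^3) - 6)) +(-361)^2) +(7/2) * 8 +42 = 131212 - 3602109028718592 * sqrt(5415280486)/64204438072170737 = 127083.40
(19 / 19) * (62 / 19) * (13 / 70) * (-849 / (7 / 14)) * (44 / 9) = -10036312 / 1995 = -5030.73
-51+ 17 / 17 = -50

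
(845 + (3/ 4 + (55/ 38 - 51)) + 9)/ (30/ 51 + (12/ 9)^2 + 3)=9362835/ 62396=150.06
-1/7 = -0.14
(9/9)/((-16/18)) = -9/8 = -1.12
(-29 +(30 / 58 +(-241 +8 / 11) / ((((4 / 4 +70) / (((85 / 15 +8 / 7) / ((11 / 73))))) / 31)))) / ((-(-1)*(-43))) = 756141773 / 6817349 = 110.91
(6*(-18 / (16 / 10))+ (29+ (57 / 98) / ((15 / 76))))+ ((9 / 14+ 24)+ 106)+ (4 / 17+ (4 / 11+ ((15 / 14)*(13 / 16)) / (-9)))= 420436559 / 4398240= 95.59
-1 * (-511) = 511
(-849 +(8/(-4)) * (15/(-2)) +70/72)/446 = -29989/16056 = -1.87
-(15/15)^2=-1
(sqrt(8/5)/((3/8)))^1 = 16 * sqrt(10)/15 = 3.37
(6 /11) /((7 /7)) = 6 /11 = 0.55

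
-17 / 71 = -0.24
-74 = -74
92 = 92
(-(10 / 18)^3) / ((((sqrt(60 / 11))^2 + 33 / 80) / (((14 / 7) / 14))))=-110000 / 26346789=-0.00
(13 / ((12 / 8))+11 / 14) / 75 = 397 / 3150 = 0.13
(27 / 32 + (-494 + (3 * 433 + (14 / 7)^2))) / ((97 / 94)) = 1218005 / 1552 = 784.80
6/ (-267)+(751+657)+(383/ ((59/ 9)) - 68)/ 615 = 909364613/ 645873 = 1407.96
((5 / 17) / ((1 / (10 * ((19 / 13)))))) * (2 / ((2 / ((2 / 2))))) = 950 / 221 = 4.30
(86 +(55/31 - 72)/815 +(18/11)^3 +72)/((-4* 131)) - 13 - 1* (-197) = 3236792142577/17620922660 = 183.69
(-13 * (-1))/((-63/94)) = -19.40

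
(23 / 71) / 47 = 23 / 3337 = 0.01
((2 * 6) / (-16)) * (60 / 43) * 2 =-90 / 43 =-2.09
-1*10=-10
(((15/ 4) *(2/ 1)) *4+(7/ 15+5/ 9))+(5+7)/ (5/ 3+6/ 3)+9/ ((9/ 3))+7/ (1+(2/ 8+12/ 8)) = 19721/ 495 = 39.84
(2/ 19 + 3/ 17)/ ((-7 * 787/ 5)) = -65/ 254201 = -0.00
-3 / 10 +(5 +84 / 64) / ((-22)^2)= -11111 / 38720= -0.29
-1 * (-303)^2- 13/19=-1744384/19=-91809.68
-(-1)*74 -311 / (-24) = 86.96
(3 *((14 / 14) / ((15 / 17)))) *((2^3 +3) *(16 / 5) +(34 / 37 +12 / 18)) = 347072 / 2775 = 125.07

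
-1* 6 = -6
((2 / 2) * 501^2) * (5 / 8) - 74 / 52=16314917 / 104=156874.20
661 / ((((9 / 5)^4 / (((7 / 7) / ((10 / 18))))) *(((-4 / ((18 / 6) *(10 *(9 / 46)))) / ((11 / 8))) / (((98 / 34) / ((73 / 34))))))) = -222674375 / 725328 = -307.00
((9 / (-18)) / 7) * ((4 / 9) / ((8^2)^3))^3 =-1 / 2872733612308955136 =-0.00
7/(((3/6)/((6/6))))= 14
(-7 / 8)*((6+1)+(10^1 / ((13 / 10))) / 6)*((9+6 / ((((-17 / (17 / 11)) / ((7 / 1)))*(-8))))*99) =-2828511 / 416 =-6799.31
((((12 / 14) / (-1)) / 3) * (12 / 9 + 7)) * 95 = -4750 / 21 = -226.19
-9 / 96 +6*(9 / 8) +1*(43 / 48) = 725 / 96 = 7.55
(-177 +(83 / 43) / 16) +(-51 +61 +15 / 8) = -113523 / 688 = -165.00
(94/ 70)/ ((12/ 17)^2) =13583/ 5040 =2.70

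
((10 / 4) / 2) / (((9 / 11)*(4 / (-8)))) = -55 / 18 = -3.06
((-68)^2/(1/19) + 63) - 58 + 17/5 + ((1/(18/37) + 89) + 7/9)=2638687/30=87956.23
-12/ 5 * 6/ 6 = -12/ 5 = -2.40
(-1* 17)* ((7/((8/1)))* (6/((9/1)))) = -119/12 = -9.92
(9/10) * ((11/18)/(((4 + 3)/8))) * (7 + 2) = 198/35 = 5.66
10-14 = -4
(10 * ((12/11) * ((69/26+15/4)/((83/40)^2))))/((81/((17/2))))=5032000/2955381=1.70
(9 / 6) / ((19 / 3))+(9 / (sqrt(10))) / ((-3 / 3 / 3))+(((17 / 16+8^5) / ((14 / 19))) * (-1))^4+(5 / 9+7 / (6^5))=45468463216115911126665386415065 / 11623902216192-27 * sqrt(10) / 10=3911635040492573694.55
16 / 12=4 / 3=1.33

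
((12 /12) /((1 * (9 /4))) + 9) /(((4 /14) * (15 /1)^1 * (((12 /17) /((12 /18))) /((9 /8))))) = 2023 /864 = 2.34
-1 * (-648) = 648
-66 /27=-22 /9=-2.44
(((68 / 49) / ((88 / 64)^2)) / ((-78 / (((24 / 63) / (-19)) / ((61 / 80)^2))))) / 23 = 111411200 / 7895987626527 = 0.00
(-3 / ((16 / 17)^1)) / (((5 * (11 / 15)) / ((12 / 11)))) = -459 / 484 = -0.95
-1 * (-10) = 10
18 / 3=6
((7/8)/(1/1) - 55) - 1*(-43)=-89/8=-11.12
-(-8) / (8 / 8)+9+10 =27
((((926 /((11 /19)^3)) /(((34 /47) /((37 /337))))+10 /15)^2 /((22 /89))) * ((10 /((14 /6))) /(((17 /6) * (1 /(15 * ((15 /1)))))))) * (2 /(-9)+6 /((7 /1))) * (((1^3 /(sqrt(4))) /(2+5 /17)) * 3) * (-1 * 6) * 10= -7342360293830248016472300000 /407423310169682807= -18021453634.48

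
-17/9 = -1.89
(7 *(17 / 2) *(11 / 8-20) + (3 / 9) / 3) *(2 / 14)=-158.30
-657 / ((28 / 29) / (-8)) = 38106 / 7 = 5443.71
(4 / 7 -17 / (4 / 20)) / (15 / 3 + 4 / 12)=-1773 / 112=-15.83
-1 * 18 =-18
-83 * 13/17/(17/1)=-1079/289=-3.73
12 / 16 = 3 / 4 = 0.75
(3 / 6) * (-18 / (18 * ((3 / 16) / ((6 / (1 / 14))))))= -224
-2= -2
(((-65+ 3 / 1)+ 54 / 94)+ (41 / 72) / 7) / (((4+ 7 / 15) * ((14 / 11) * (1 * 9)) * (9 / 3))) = -79921655 / 199974096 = -0.40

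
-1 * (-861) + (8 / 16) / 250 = 861.00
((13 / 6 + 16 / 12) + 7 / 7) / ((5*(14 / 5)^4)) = 1125 / 76832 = 0.01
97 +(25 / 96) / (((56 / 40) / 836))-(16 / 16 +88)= 27469 / 168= 163.51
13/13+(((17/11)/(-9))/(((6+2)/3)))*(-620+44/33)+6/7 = 28895/693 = 41.70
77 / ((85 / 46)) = 3542 / 85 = 41.67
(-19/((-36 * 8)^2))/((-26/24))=19/89856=0.00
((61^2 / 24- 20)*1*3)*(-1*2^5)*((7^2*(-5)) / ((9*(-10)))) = -317618 / 9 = -35290.89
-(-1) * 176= 176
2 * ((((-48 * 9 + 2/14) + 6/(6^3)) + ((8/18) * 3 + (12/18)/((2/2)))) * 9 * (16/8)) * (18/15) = -649902/35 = -18568.63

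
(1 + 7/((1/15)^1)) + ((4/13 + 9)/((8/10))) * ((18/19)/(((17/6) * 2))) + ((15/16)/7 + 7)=54120289/470288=115.08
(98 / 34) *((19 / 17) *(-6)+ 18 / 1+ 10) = 17738 / 289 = 61.38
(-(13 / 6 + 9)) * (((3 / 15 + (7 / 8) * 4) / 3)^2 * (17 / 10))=-28.88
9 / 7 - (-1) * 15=114 / 7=16.29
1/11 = 0.09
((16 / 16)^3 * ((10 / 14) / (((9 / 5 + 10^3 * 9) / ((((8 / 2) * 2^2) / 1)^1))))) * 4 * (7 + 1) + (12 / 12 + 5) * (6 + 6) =22697336 / 315063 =72.04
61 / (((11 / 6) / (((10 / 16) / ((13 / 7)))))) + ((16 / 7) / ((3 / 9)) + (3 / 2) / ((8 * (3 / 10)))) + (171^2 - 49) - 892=226775987 / 8008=28318.68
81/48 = 27/16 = 1.69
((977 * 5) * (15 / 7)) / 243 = 24425 / 567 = 43.08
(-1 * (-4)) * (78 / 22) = 156 / 11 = 14.18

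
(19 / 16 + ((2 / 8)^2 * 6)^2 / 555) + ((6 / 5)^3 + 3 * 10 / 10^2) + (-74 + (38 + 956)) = 273271863 / 296000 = 923.22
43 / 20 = 2.15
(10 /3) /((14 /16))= 80 /21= 3.81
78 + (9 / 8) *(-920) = -957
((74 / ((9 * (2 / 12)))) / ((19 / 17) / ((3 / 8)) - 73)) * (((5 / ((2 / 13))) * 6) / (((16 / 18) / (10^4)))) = -5519475000 / 3571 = -1545638.48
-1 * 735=-735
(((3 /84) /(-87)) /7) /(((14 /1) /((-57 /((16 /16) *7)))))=19 /557032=0.00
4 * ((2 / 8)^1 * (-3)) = -3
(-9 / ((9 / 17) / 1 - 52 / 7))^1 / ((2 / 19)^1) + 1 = 21991 / 1642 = 13.39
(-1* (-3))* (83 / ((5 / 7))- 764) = -9717 / 5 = -1943.40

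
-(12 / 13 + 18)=-246 / 13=-18.92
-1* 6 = -6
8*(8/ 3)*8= 512/ 3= 170.67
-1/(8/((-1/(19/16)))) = 2/19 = 0.11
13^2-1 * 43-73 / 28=3455 / 28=123.39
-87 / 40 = -2.18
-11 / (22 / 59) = -59 / 2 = -29.50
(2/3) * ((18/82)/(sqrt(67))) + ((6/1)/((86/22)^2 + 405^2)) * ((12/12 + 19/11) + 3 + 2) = 0.02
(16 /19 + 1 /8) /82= 0.01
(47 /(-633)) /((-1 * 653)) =47 /413349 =0.00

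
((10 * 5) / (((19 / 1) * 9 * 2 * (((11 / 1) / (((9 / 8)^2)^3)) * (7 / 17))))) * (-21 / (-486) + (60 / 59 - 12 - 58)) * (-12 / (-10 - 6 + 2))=-612456173325 / 158392385536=-3.87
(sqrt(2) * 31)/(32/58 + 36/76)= 17081 * sqrt(2)/565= 42.75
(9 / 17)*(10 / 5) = 18 / 17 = 1.06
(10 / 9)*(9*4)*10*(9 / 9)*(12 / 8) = 600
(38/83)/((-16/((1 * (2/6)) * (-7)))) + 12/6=4117/1992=2.07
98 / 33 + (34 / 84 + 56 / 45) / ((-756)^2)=11762222309 / 3960744480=2.97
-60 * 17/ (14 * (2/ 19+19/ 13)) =-41990/ 903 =-46.50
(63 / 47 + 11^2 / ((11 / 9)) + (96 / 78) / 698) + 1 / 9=192785051 / 1919151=100.45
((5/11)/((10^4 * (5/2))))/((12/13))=13/660000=0.00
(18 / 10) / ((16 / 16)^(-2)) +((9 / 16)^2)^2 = 622629 / 327680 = 1.90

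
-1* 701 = -701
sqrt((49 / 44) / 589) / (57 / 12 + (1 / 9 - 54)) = -126 *sqrt(6479) / 11461351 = -0.00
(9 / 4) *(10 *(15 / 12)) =225 / 8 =28.12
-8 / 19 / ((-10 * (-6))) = -2 / 285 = -0.01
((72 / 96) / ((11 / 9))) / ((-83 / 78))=-1053 / 1826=-0.58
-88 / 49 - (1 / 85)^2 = -635849 / 354025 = -1.80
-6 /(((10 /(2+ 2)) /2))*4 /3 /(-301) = 32 /1505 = 0.02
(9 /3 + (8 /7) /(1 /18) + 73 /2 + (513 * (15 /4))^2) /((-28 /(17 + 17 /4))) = -2808699.12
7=7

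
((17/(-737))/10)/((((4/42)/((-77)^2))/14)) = -1346961/670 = -2010.39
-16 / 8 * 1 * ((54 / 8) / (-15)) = 9 / 10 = 0.90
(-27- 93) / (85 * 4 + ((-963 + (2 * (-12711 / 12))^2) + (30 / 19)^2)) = -173280 / 6479836997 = -0.00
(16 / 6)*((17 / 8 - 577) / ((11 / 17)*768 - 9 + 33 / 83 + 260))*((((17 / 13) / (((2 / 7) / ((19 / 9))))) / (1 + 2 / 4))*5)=-429007495 / 6502158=-65.98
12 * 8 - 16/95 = 9104/95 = 95.83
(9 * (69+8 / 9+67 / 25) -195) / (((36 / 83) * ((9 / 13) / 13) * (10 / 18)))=160651231 / 4500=35700.27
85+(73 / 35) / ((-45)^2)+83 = 11907073 / 70875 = 168.00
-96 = -96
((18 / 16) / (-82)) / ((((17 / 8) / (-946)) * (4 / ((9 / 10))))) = 1.37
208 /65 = 16 /5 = 3.20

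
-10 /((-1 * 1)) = 10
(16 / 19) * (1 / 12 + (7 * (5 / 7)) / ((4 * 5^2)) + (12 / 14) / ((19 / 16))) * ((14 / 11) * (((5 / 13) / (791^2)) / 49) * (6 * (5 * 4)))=2183680 / 1582676982887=0.00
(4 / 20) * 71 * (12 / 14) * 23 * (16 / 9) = 52256 / 105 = 497.68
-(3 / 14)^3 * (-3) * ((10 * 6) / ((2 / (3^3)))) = 32805 / 1372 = 23.91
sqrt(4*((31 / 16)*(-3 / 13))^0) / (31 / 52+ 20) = 104 / 1071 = 0.10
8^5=32768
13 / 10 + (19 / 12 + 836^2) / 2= 41934011 / 120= 349450.09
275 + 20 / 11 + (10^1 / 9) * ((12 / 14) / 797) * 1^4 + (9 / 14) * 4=51437803 / 184107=279.39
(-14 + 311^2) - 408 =96299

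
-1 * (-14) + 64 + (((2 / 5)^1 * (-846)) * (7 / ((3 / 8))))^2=997551006 / 25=39902040.24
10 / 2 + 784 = 789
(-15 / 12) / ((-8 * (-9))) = -5 / 288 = -0.02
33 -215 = -182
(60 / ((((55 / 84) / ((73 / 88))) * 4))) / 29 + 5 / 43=232847 / 301774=0.77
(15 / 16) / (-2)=-15 / 32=-0.47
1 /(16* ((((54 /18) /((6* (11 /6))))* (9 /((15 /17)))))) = 55 /2448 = 0.02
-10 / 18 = -5 / 9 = -0.56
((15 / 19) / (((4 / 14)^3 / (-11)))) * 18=-6702.04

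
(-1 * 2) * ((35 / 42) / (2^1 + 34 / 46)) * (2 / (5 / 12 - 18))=920 / 13293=0.07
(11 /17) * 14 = 154 /17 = 9.06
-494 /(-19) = 26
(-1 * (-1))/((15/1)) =1/15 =0.07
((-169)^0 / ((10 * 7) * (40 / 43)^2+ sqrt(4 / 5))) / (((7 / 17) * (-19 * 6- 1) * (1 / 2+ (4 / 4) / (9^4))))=-1649855304000 / 2366364255407851+ 381322807137 * sqrt(5) / 82822748939274785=-0.00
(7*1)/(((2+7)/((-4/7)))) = -4/9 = -0.44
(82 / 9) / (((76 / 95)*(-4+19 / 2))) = 205 / 99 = 2.07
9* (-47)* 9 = -3807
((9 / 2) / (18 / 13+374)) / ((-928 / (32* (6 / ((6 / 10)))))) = -0.00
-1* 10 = -10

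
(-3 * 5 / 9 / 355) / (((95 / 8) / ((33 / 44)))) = -2 / 6745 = -0.00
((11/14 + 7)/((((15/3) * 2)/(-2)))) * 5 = -109/14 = -7.79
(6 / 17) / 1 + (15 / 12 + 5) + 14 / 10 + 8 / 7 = 21767 / 2380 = 9.15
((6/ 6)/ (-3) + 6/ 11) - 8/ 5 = -229/ 165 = -1.39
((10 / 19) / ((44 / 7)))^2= 0.01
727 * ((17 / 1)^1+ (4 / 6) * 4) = 42893 / 3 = 14297.67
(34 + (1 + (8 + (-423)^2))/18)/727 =9975/727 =13.72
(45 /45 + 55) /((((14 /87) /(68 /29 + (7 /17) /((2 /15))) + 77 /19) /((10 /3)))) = 8142640 /178073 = 45.73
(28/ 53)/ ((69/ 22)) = 616/ 3657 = 0.17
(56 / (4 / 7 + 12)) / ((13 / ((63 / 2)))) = 3087 / 286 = 10.79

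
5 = 5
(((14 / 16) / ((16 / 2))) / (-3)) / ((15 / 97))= -679 / 2880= -0.24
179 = 179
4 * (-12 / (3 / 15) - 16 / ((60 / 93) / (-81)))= 38976 / 5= 7795.20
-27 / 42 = -9 / 14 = -0.64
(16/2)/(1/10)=80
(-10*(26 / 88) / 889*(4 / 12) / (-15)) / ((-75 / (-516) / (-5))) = -1118 / 440055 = -0.00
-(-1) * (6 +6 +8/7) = 92/7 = 13.14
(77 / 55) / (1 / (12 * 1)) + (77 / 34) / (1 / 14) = 4123 / 85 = 48.51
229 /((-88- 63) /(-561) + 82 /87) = 1241867 /6571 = 188.99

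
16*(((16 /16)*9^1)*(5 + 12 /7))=6768 /7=966.86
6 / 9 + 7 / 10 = 41 / 30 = 1.37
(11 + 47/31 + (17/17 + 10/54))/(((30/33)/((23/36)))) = 725351/75330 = 9.63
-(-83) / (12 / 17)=1411 / 12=117.58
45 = 45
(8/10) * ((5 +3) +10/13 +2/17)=7856/1105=7.11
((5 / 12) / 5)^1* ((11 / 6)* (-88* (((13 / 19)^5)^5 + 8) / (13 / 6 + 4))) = -60065934434562462370836461647350590 / 3443830340465475312854555580378463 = -17.44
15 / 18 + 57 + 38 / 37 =13067 / 222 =58.86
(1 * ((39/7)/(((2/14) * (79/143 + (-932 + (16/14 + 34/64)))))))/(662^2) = -104104/1087666937061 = -0.00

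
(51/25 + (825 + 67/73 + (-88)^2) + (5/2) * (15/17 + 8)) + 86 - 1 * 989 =477236707/62050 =7691.16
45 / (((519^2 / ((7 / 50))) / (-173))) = -7 / 1730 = -0.00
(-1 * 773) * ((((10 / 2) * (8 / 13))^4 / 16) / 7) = -123680000 / 199927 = -618.63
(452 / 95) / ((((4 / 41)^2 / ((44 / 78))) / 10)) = 2089483 / 741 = 2819.82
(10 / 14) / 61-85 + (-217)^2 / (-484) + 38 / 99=-338328323 / 1860012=-181.90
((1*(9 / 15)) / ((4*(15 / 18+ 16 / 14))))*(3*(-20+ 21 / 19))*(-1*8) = 271404 / 7885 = 34.42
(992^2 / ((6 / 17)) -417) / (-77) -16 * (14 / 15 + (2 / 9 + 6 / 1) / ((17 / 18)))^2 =-185806563743 / 5006925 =-37109.92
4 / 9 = 0.44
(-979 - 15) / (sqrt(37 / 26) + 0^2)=-994 * sqrt(962) / 37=-833.24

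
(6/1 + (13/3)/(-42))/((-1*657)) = -0.01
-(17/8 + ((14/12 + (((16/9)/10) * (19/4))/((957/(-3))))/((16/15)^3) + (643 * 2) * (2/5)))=-6761571741/13066240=-517.48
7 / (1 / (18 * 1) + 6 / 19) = 2394 / 127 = 18.85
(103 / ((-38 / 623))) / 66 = -64169 / 2508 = -25.59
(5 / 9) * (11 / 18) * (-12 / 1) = -110 / 27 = -4.07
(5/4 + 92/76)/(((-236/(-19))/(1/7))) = 187/6608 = 0.03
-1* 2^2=-4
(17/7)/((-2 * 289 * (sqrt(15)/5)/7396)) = -3698 * sqrt(15)/357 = -40.12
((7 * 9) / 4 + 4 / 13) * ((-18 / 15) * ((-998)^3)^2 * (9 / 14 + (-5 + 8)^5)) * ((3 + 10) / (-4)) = 105531645602753164903644 / 7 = 15075949371821880700520.57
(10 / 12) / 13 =5 / 78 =0.06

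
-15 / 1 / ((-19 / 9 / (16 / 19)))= 5.98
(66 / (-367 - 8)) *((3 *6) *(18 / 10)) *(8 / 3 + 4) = -4752 / 125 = -38.02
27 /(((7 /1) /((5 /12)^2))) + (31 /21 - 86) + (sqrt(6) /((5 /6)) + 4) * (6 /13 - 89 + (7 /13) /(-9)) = -698.67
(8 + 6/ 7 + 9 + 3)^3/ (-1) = -3112136/ 343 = -9073.28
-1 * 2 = -2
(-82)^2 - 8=6716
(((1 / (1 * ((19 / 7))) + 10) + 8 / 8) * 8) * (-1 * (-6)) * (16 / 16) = 10368 / 19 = 545.68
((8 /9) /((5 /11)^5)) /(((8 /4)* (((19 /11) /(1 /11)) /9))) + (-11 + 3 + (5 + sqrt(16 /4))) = 584829 /59375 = 9.85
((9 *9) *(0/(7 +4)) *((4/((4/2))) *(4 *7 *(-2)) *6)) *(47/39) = 0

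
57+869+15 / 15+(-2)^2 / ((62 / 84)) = 28905 / 31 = 932.42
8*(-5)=-40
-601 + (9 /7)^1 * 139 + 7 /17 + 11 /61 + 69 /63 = -9159371 /21777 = -420.60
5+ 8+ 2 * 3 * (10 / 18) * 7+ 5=124 / 3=41.33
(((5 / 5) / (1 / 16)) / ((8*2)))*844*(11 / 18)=4642 / 9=515.78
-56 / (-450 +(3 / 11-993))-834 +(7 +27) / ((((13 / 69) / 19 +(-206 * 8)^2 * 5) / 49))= -117809365195074496 / 141264827066355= -833.96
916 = 916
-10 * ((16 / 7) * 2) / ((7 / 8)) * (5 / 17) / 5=-2560 / 833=-3.07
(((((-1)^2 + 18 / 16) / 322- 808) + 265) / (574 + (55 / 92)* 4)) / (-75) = 1398751 / 111358800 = 0.01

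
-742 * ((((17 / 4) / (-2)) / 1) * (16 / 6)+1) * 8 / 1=83104 / 3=27701.33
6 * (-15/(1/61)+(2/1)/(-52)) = -71373/13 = -5490.23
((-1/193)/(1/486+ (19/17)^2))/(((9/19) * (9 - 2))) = -296514/237417985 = -0.00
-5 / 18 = -0.28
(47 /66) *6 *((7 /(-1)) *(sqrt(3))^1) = -329 *sqrt(3) /11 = -51.80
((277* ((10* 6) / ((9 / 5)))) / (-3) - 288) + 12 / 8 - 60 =-61637 / 18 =-3424.28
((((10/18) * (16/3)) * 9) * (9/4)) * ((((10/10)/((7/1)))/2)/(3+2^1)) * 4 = 24/7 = 3.43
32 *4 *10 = 1280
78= 78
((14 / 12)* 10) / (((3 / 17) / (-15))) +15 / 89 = -264730 / 267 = -991.50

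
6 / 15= 2 / 5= 0.40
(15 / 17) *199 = 175.59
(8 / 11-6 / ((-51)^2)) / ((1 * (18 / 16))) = 55312 / 85833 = 0.64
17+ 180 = 197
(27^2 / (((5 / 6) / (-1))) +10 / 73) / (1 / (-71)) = 22666892 / 365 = 62101.07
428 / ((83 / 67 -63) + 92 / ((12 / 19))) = 86028 / 16865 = 5.10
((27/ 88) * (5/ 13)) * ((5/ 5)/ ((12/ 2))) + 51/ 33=3581/ 2288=1.57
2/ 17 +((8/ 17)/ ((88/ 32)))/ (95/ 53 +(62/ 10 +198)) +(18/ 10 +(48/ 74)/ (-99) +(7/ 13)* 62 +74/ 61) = 13668833511791/ 374389546245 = 36.51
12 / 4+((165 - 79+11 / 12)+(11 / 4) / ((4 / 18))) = 2455 / 24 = 102.29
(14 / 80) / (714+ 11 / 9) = 63 / 257480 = 0.00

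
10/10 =1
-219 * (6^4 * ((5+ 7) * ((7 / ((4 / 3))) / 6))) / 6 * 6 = -2980152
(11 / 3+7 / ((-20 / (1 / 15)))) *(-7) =-7651 / 300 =-25.50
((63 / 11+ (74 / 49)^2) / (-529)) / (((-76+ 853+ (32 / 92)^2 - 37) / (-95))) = 20092405 / 10340540364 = 0.00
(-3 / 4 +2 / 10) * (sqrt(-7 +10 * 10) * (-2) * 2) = 11 * sqrt(93) / 5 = 21.22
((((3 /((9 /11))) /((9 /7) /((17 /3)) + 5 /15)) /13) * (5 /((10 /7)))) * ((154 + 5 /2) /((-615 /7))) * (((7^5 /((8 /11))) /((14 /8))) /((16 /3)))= -530230748663 /68224000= -7771.91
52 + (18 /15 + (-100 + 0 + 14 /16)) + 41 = -197 /40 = -4.92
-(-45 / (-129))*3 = -45 / 43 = -1.05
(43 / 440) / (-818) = -43 / 359920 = -0.00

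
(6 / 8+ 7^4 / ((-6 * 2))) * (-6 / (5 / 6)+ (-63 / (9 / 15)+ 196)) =-250562 / 15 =-16704.13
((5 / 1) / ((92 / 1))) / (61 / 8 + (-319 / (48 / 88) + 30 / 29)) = -870 / 9223391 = -0.00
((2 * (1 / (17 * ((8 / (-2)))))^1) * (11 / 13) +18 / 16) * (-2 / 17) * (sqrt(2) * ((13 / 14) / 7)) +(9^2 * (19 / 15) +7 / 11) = 5678 / 55 - 1945 * sqrt(2) / 113288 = 103.21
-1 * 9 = -9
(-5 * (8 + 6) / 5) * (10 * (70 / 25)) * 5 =-1960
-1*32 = -32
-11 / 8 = -1.38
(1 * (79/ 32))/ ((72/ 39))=1027/ 768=1.34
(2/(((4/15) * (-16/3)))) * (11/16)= -495/512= -0.97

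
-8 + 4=-4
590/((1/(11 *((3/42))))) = 463.57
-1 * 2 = -2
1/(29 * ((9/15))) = 5/87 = 0.06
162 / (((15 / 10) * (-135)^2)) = 4 / 675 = 0.01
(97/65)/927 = 97/60255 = 0.00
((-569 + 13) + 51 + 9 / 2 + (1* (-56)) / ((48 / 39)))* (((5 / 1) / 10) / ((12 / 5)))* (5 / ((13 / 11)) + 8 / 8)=-595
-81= -81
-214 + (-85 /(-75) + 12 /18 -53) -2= -1336 /5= -267.20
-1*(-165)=165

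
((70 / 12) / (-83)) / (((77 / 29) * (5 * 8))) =-29 / 43824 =-0.00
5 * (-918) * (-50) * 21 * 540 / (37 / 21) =54653130000 / 37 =1477111621.62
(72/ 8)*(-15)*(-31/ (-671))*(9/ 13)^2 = -338985/ 113399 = -2.99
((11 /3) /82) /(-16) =-11 /3936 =-0.00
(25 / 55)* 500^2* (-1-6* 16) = -121250000 / 11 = -11022727.27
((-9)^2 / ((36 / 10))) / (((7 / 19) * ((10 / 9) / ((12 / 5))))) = 4617 / 35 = 131.91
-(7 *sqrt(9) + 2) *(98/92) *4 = -98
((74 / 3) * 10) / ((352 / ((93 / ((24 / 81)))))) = 154845 / 704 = 219.95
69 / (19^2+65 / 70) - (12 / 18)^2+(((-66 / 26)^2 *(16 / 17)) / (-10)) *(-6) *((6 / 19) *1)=1238178934 / 1382961645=0.90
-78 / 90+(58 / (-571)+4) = 25967 / 8565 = 3.03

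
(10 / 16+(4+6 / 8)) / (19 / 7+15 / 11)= 3311 / 2512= 1.32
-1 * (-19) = 19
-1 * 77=-77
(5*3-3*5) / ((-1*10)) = 0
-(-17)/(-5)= -17/5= -3.40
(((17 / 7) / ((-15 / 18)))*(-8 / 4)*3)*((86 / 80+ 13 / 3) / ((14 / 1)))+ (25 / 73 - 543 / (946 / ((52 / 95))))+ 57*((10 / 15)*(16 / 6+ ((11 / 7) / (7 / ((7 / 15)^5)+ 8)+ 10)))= 3666461780727251521 / 7508615289275100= 488.30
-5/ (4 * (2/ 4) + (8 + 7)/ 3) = -5/ 7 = -0.71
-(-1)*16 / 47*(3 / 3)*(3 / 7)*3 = 144 / 329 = 0.44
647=647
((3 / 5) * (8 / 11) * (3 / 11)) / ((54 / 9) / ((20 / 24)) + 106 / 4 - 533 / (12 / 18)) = -72 / 463309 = -0.00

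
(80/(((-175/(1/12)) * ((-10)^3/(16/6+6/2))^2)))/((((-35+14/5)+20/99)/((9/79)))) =9537/2189741750000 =0.00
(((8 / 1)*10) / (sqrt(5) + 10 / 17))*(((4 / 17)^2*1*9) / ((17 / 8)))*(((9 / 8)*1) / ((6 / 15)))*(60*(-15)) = 466560000 / 77741 - 46656000*sqrt(5) / 4573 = -16812.00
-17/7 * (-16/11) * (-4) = -1088/77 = -14.13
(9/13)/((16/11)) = 99/208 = 0.48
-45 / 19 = -2.37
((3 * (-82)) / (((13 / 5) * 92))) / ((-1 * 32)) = 615 / 19136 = 0.03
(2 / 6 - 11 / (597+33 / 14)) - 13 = -12.69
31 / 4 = 7.75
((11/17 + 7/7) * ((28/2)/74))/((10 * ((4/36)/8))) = 7056/3145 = 2.24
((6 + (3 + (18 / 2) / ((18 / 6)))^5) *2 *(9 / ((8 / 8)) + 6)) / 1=233460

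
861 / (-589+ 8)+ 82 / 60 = -287 / 2490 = -0.12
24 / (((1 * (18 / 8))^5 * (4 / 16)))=32768 / 19683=1.66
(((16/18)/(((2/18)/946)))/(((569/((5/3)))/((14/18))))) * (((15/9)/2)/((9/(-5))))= -3311000/414801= -7.98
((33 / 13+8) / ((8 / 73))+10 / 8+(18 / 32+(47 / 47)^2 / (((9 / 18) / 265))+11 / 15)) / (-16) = -1961573 / 49920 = -39.29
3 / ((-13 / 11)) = -33 / 13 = -2.54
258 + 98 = 356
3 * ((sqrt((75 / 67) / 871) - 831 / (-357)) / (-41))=-831 / 4879 - 15 * sqrt(39) / 35711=-0.17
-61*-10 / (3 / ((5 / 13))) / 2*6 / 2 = 1525 / 13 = 117.31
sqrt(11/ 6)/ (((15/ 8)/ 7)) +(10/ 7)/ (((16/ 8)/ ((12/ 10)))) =6/ 7 +28 * sqrt(66)/ 45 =5.91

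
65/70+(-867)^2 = 10523659/14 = 751689.93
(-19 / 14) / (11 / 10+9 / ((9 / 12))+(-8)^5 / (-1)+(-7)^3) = -95 / 2270667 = -0.00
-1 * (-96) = 96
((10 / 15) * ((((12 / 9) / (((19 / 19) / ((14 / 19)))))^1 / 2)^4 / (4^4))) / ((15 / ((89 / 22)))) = 213689 / 5225220495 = 0.00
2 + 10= 12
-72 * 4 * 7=-2016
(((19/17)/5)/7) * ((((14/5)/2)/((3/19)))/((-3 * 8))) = -361/30600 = -0.01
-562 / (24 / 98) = -13769 / 6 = -2294.83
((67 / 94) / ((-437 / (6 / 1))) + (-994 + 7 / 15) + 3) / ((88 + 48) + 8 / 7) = -7.22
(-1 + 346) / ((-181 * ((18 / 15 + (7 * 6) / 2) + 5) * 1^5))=-1725 / 24616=-0.07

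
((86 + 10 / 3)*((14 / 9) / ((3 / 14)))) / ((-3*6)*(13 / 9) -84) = -26264 / 4455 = -5.90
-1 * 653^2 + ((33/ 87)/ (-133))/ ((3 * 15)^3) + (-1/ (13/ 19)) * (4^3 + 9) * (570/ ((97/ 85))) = -212604341152382246/ 443202566625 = -479700.16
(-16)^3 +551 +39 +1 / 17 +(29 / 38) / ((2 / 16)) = -1130447 / 323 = -3499.84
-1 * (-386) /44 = 193 /22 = 8.77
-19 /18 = -1.06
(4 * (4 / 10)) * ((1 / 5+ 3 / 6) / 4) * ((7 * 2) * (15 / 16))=147 / 40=3.68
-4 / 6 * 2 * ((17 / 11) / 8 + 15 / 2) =-677 / 66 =-10.26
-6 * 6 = -36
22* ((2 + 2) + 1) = 110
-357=-357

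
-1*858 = -858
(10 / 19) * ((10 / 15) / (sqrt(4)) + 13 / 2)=205 / 57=3.60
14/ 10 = 7/ 5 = 1.40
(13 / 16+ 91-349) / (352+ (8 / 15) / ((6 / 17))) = -185175 / 254528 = -0.73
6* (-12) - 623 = -695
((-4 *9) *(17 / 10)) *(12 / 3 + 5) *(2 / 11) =-100.15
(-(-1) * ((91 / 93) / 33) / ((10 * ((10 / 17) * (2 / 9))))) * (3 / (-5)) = -4641 / 341000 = -0.01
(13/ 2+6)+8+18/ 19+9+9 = 1499/ 38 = 39.45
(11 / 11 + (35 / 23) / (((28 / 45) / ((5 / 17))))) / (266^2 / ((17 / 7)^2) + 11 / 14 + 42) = 319991 / 2240739442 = 0.00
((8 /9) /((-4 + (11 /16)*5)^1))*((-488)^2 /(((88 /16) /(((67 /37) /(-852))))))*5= 5105807360 /7021971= 727.12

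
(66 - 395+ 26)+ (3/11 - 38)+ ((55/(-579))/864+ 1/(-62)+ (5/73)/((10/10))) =-4242382606763/12452872608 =-340.68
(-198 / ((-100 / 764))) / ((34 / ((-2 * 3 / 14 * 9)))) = -510543 / 2975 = -171.61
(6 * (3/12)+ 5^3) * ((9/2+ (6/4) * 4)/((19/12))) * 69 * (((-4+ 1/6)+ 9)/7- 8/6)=-1309275/38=-34454.61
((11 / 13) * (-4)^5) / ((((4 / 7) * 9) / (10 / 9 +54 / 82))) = -12871936 / 43173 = -298.15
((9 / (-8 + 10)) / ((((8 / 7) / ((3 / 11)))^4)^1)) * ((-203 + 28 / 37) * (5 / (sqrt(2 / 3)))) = -65488559535 * sqrt(6) / 8875491328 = -18.07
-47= -47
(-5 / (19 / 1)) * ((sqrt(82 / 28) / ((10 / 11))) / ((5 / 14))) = -1.39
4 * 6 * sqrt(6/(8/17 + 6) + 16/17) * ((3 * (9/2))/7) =324 * sqrt(1633445)/6545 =63.27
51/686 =0.07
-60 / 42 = -10 / 7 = -1.43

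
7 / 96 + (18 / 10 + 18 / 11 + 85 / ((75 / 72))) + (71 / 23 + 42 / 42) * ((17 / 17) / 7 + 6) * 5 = 179058497 / 850080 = 210.64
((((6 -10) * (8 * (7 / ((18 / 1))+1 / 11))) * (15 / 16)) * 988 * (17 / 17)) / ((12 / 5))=-5925.51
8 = 8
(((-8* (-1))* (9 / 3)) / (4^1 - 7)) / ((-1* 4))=2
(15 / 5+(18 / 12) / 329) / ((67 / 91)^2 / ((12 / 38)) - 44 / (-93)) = 217507563 / 158519203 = 1.37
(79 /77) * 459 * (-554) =-260890.83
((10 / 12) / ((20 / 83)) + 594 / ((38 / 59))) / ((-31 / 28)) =-2954903 / 3534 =-836.14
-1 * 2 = -2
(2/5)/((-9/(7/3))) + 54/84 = 1019/1890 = 0.54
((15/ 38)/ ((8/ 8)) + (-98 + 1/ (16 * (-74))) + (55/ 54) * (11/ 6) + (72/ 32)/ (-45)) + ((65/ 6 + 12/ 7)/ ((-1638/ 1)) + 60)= -207749569243/ 5803630560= -35.80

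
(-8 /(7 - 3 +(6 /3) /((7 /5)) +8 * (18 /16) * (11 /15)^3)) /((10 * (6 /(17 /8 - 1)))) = -1575 /94268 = -0.02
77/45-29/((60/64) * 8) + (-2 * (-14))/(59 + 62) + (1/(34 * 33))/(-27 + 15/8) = -1325947/689095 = -1.92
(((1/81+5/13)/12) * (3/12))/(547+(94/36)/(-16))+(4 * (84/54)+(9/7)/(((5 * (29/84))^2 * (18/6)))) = 7398854576636/1162233384975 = 6.37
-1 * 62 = -62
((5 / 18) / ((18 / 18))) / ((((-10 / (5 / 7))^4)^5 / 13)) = 65 / 1506028597655126428090368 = 0.00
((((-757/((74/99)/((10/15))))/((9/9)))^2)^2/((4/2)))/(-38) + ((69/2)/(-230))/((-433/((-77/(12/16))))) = -2734127663.06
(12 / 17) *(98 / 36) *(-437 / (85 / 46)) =-1969996 / 4335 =-454.44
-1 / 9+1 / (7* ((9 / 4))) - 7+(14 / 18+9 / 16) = -5753 / 1008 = -5.71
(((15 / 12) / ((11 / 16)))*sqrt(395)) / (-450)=-2*sqrt(395) / 495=-0.08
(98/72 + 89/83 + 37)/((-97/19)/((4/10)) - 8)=-2238713/1178766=-1.90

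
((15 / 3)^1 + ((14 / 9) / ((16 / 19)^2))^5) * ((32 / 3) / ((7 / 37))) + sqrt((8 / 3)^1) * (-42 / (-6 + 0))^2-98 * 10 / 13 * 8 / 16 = 98 * sqrt(6) / 3 + 53791666925089954687 / 17309123003547648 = 3187.72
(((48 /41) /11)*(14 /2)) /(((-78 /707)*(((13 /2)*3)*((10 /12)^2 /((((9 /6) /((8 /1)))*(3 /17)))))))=-534492 /32393075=-0.02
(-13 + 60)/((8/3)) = 141/8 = 17.62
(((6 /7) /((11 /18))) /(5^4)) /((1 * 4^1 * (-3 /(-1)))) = 9 /48125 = 0.00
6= 6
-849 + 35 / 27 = -22888 / 27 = -847.70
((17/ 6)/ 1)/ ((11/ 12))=34/ 11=3.09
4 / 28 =1 / 7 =0.14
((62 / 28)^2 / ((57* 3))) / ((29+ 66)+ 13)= 961 / 3619728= 0.00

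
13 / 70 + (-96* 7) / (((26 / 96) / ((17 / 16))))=-2398871 / 910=-2636.12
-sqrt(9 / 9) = -1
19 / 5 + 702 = 3529 / 5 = 705.80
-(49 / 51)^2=-0.92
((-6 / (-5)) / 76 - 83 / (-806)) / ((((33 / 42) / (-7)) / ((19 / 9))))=-445606 / 199485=-2.23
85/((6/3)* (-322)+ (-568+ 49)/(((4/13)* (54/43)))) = -1224/28615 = -0.04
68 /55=1.24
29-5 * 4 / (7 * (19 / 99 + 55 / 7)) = 79891 / 2789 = 28.65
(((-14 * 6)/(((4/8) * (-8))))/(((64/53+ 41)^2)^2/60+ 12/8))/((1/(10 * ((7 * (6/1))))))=596520363600/3577488217693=0.17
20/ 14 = 10/ 7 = 1.43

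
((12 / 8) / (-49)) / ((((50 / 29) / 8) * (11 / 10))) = -348 / 2695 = -0.13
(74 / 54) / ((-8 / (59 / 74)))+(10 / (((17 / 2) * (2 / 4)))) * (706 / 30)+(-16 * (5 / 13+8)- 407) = -46391551 / 95472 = -485.92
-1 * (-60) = 60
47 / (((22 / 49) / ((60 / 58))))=34545 / 319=108.29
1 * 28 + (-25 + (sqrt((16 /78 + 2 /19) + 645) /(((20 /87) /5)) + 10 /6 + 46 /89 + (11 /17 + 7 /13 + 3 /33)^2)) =10749947827 /1577906187 + 145 * sqrt(14173107) /988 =559.33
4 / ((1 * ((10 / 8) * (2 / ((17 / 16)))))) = 17 / 10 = 1.70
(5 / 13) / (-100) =-1 / 260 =-0.00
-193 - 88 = -281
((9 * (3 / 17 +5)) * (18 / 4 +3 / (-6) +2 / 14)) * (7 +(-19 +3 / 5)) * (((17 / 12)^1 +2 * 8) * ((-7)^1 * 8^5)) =747158962176 / 85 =8790105437.36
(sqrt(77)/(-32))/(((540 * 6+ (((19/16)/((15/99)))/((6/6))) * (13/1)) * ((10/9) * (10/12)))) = -9 * sqrt(77)/891170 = -0.00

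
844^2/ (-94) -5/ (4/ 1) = -1424907/ 188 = -7579.29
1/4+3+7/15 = 223/60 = 3.72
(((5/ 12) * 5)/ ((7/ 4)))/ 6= 25/ 126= 0.20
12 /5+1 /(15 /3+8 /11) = 811 /315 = 2.57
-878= -878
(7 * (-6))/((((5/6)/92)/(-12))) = 278208/5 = 55641.60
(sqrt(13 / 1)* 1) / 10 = sqrt(13) / 10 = 0.36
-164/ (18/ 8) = -656/ 9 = -72.89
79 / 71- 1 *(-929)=66038 / 71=930.11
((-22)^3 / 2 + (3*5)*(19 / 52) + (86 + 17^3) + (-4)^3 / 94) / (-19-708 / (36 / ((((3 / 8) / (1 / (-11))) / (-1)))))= 1565138 / 489411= 3.20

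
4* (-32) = -128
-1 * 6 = -6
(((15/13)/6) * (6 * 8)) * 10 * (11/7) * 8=105600/91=1160.44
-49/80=-0.61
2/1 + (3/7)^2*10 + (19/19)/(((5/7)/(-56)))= -18268/245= -74.56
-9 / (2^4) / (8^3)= -9 / 8192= -0.00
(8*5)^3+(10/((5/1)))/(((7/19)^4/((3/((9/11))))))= 463859062/7203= 64398.04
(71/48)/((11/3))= 0.40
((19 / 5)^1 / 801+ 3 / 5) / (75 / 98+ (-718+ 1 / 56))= -949424 / 1126001745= -0.00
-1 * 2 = -2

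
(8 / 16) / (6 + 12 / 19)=0.08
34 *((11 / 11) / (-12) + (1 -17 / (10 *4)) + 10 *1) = 21403 / 60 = 356.72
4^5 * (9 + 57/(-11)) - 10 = 42898/11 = 3899.82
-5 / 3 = -1.67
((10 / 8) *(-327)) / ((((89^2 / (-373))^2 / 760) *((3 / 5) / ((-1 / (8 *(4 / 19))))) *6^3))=684323377625 / 216837184896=3.16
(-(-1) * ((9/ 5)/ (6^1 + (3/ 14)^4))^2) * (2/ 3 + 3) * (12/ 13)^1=584412466176/ 1919874411325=0.30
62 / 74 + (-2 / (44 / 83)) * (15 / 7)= -41291 / 5698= -7.25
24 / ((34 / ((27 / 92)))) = 81 / 391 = 0.21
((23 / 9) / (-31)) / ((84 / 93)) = -23 / 252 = -0.09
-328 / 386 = -0.85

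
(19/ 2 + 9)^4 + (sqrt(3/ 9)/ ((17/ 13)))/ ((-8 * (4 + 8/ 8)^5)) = 1874161/ 16 - 13 * sqrt(3)/ 1275000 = 117135.06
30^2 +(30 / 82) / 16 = 900.02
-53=-53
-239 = -239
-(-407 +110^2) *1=-11693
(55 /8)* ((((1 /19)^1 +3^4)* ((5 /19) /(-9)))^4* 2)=48335431375000000 /111429157112001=433.78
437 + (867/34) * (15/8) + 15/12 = 7777/16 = 486.06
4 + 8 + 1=13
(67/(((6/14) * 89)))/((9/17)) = 7973/2403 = 3.32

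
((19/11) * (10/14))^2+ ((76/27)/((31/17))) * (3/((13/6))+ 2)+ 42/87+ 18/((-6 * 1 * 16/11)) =5.17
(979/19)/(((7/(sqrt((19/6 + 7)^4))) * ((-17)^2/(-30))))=-18214295/230622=-78.98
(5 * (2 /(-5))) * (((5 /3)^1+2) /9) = -22 /27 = -0.81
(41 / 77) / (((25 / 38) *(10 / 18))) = 14022 / 9625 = 1.46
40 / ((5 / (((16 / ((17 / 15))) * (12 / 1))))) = 23040 / 17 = 1355.29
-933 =-933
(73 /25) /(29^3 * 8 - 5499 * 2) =73 /4602850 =0.00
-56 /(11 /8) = -448 /11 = -40.73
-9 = -9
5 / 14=0.36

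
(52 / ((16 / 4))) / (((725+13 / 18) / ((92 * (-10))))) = -215280 / 13063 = -16.48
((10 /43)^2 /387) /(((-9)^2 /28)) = 2800 /57960603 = 0.00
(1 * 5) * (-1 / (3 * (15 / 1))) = -1 / 9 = -0.11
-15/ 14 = -1.07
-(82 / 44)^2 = -1681 / 484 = -3.47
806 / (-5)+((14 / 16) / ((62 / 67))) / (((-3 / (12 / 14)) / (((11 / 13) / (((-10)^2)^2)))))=-5197088737 / 32240000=-161.20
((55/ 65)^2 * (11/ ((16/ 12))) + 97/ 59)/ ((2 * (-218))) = -301159/ 17389424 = -0.02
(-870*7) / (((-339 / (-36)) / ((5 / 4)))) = -91350 / 113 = -808.41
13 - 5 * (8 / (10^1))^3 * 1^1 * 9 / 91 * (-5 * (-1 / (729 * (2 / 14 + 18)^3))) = 140201571299 / 10784736495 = 13.00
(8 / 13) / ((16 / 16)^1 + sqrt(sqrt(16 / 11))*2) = -128*sqrt(11) / 3185-88 / 3185 + 32*11^(3 / 4) / 3185 + 512*11^(1 / 4) / 3185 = 0.19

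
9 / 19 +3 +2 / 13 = 896 / 247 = 3.63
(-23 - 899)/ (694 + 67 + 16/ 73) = -67306/ 55569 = -1.21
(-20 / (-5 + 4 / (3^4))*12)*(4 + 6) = 194400 / 401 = 484.79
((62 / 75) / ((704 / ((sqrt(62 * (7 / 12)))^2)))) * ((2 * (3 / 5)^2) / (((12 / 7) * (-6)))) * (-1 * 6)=47089 / 2640000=0.02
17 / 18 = 0.94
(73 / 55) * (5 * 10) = 730 / 11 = 66.36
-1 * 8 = -8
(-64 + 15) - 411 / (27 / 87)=-4120 / 3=-1373.33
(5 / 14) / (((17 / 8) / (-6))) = -120 / 119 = -1.01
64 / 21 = 3.05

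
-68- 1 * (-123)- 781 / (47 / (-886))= 694551 / 47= 14777.68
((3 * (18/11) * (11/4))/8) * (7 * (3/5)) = 567/80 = 7.09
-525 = -525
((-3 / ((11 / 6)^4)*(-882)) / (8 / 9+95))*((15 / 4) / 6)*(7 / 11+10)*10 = 22568527800 / 138987013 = 162.38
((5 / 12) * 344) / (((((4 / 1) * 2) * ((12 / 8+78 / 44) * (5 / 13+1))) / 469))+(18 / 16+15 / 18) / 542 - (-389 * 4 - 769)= 8807129569 / 2107296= 4179.35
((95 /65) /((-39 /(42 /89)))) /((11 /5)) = -1330 /165451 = -0.01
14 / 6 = 2.33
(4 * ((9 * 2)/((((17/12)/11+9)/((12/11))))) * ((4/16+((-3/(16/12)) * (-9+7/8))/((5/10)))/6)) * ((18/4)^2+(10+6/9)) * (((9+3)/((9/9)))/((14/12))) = 20228616/1205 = 16787.23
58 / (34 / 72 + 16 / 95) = 198360 / 2191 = 90.53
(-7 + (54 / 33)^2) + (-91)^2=1001478 / 121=8276.68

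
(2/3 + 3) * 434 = 4774/3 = 1591.33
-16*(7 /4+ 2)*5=-300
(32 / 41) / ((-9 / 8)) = -256 / 369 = -0.69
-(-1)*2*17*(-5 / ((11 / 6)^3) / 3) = -12240 / 1331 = -9.20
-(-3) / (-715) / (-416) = 0.00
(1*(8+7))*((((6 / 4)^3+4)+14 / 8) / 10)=219 / 16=13.69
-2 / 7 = -0.29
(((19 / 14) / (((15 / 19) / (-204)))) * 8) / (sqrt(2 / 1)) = -49096 * sqrt(2) / 35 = -1983.78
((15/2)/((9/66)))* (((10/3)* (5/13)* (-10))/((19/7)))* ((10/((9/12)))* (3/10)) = -770000/741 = -1039.14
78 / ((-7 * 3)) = -26 / 7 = -3.71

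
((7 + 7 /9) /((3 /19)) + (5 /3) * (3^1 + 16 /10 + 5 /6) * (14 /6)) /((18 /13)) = 16471 /324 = 50.84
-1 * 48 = -48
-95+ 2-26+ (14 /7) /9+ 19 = -898 /9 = -99.78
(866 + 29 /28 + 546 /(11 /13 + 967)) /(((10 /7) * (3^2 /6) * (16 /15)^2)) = 254709965 /715776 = 355.85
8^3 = 512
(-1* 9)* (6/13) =-54/13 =-4.15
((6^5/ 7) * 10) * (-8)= -622080/ 7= -88868.57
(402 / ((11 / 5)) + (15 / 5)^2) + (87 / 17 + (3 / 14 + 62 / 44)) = 259795 / 1309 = 198.47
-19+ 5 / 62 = -1173 / 62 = -18.92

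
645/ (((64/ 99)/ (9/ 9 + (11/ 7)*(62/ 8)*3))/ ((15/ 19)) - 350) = -1006674075/ 546223202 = -1.84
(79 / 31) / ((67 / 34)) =2686 / 2077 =1.29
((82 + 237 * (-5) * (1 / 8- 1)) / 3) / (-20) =-8951 / 480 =-18.65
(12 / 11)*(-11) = -12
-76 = -76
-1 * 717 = -717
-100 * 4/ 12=-100/ 3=-33.33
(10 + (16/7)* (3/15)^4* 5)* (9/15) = 6.01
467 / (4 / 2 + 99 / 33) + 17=110.40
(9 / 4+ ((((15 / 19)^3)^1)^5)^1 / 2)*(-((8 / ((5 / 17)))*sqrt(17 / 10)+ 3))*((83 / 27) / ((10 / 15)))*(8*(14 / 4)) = -301810240217165320285946*sqrt(170) / 379528175746869957475 - 26630315313279292966407 / 30362254059749596598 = -11245.55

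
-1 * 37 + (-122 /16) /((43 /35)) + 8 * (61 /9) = 11.02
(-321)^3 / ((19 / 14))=-463066254 / 19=-24371908.11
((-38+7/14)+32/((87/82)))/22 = -1277/3828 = -0.33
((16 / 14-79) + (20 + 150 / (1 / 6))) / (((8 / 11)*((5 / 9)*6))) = 38907 / 112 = 347.38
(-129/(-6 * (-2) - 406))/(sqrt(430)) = 3 * sqrt(430)/3940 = 0.02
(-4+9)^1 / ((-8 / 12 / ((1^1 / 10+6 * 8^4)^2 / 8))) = -566235648.01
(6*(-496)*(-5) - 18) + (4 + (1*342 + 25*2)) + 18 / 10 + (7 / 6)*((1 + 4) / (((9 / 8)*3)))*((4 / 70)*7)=6180499 / 405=15260.49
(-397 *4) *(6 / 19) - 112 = -11656 / 19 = -613.47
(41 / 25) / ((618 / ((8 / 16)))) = 41 / 30900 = 0.00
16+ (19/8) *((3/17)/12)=8723/544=16.03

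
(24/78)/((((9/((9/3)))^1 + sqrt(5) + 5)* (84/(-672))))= -256/767 + 32* sqrt(5)/767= -0.24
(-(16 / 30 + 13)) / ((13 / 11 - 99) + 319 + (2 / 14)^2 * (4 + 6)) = -109417 / 1789905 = -0.06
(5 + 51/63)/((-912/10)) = -305/4788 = -0.06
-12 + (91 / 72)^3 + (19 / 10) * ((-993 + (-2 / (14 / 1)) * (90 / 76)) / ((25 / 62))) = -4689.79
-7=-7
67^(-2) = 1 / 4489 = 0.00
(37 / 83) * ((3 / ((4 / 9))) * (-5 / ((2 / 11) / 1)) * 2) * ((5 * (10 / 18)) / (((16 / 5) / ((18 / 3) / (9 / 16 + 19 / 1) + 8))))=-248015625 / 207832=-1193.35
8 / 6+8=28 / 3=9.33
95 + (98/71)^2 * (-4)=87.38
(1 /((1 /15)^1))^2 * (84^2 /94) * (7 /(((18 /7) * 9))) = 240100 /47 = 5108.51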